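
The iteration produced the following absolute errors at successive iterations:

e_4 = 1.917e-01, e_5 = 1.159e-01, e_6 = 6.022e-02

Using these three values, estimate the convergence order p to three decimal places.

p ≈ ln(e_6/e_5) / ln(e_5/e_4)
  = ln(6.022e-02/1.159e-01) / ln(1.159e-01/1.917e-01)
  = ln(0.519586) / ln(0.604591)
  = -0.654723 / -0.503203 ≈ 1.301111

1.301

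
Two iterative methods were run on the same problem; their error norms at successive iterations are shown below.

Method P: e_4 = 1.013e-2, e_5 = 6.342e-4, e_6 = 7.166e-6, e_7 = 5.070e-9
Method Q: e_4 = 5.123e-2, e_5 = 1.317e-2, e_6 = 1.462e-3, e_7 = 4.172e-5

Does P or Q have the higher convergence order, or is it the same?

same

Method P: p ≈ ln(5.070e-9/7.166e-6)/ln(7.166e-6/6.342e-4) ≈ 1.62.
Method Q: p ≈ ln(4.172e-5/1.462e-3)/ln(1.462e-3/1.317e-2) ≈ 1.62.
Both orders ≈ 1.6 — effectively the same.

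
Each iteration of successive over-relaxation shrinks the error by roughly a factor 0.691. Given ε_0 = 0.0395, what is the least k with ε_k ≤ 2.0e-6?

After k steps, ε_k ≈ 0.0395·0.691^k.
Need 0.691^k ≤ 2.0e-6/0.0395 = 5.06329e-05.
k ≥ ln(5.06329e-05)/ln(0.691) = -9.8909/-0.36962 = 26.760.
Smallest integer k = 27.

27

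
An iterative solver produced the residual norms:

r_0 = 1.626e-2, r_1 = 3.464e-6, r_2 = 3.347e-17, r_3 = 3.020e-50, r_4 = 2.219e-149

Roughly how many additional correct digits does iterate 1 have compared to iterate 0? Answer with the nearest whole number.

4

Digits gained ≈ log₁₀(r_0/r_1) = log₁₀(1.626e-2/3.464e-6) = log₁₀(4694) ≈ 3.672.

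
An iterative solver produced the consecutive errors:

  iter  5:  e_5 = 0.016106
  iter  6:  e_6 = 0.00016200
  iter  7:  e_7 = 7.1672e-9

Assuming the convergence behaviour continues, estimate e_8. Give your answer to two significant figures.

First estimate the order: p ≈ ln(e_7/e_6) / ln(e_6/e_5) = ln(7.1672e-9/0.00016200)/ln(0.00016200/0.016106) = ln(4.4242e-05)/ln(0.0100584) ≈ 2.1798.
Then e_8 ≈ e_7·(e_7/e_6)^p = 7.1672e-9·(4.4242e-05)^2.1798 = 7.1672e-9·3.22694e-10 ≈ 2.313e-18.

2.3e-18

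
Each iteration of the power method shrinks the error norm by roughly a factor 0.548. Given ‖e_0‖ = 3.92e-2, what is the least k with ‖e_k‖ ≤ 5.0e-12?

After k steps, ‖e_k‖ ≈ 3.92e-2·0.548^k.
Need 0.548^k ≤ 5.0e-12/3.92e-2 = 1.27551e-10.
k ≥ ln(1.27551e-10)/ln(0.548) = -22.7825/-0.60148 = 37.877.
Smallest integer k = 38.

38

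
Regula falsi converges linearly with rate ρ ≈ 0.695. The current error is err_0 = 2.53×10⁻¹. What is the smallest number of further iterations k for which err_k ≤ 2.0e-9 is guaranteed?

52

After k steps, err_k ≈ 2.53×10⁻¹·0.695^k.
Need 0.695^k ≤ 2.0e-9/2.53×10⁻¹ = 7.90514e-09.
k ≥ ln(7.90514e-09)/ln(0.695) = -18.6558/-0.36384 = 51.275.
Smallest integer k = 52.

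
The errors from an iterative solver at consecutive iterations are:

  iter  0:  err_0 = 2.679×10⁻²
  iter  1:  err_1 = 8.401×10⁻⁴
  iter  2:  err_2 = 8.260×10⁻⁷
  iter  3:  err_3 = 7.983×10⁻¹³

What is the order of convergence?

Consecutive ratios: err_3/err_2 = 7.983×10⁻¹³/8.260×10⁻⁷ = 9.66465e-07, err_2/err_1 = 8.260×10⁻⁷/8.401×10⁻⁴ = 0.000983216.
p ≈ ln(9.66465e-07)/ln(0.000983216) = -13.8496/-6.9247 ≈ 2.00.
So the convergence is quadratic (order 2).

2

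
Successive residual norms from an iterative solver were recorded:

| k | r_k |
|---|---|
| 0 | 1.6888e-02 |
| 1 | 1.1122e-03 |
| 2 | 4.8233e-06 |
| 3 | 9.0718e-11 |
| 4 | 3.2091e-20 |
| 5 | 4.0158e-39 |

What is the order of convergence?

2

Consecutive ratios: r_5/r_4 = 4.0158e-39/3.2091e-20 = 1.25138e-19, r_4/r_3 = 3.2091e-20/9.0718e-11 = 3.53745e-10.
p ≈ ln(1.25138e-19)/ln(3.53745e-10) = -43.5249/-21.7624 ≈ 2.00.
So the convergence is quadratic (order 2).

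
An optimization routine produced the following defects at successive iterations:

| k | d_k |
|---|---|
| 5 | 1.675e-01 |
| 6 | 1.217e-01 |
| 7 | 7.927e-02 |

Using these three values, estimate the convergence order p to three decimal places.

1.342

p ≈ ln(d_7/d_6) / ln(d_6/d_5)
  = ln(7.927e-02/1.217e-01) / ln(1.217e-01/1.675e-01)
  = ln(0.651356) / ln(0.726567)
  = -0.428699 / -0.319425 ≈ 1.342096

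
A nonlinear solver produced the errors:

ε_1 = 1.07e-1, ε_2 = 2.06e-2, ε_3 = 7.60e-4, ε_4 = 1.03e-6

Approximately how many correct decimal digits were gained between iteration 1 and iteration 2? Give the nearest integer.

1

Digits gained ≈ log₁₀(ε_1/ε_2) = log₁₀(1.07e-1/2.06e-2) = log₁₀(5.19417) ≈ 0.716.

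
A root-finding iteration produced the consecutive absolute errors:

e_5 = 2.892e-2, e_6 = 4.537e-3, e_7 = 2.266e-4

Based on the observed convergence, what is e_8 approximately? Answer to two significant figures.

1.8e-6

First estimate the order: p ≈ ln(e_7/e_6) / ln(e_6/e_5) = ln(2.266e-4/4.537e-3)/ln(4.537e-3/2.892e-2) = ln(0.0499449)/ln(0.156881) ≈ 1.6179.
Then e_8 ≈ e_7·(e_7/e_6)^p = 2.266e-4·(0.0499449)^1.6179 = 2.266e-4·0.00783951 ≈ 1.776e-06.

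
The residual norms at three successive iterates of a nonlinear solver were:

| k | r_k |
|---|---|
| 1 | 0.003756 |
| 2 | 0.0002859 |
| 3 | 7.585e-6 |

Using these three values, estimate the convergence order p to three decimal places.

1.409

p ≈ ln(r_3/r_2) / ln(r_2/r_1)
  = ln(7.585e-6/0.0002859) / ln(0.0002859/0.003756)
  = ln(0.0265303) / ln(0.0761182)
  = -3.629468 / -2.575468 ≈ 1.409246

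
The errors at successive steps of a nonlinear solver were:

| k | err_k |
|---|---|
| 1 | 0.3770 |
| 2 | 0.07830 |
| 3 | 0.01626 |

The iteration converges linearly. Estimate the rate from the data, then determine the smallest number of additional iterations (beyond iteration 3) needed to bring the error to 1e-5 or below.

5

Rate ρ ≈ err_3/err_2 = 0.01626/0.07830 = 0.2077.
After j more steps, err_{3+j} ≈ 0.01626·ρ^j; need ρ^j ≤ 1e-5/0.01626 = 0.000615006.
j ≥ ln(0.000615006)/ln(0.2077) = -7.3939/-1.57166 = 4.705.
So 5 more iterations are needed.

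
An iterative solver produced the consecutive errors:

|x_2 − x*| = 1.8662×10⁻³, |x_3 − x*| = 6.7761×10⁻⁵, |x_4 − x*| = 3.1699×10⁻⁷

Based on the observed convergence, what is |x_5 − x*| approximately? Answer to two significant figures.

5.4e-11

First estimate the order: p ≈ ln(|x_4 − x*|/|x_3 − x*|) / ln(|x_3 − x*|/|x_2 − x*|) = ln(3.1699×10⁻⁷/6.7761×10⁻⁵)/ln(6.7761×10⁻⁵/1.8662×10⁻³) = ln(0.00467806)/ln(0.0363096) ≈ 1.6180.
Then |x_5 − x*| ≈ |x_4 − x*|·(|x_4 − x*|/|x_3 − x*|)^p = 3.1699×10⁻⁷·(0.00467806)^1.6180 = 3.1699×10⁻⁷·0.000169889 ≈ 5.385e-11.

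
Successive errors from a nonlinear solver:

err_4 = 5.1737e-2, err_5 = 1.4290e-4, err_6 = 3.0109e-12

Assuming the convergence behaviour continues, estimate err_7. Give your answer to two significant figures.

2.8e-35

First estimate the order: p ≈ ln(err_6/err_5) / ln(err_5/err_4) = ln(3.0109e-12/1.4290e-4)/ln(1.4290e-4/5.1737e-2) = ln(2.107e-08)/ln(0.00276205) ≈ 3.0000.
Then err_7 ≈ err_6·(err_6/err_5)^p = 3.0109e-12·(2.107e-08)^3.0000 = 3.0109e-12·9.35392e-24 ≈ 2.816e-35.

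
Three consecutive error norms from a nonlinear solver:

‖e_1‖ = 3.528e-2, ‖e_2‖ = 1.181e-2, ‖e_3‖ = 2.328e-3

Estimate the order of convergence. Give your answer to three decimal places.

1.484

p ≈ ln(‖e_3‖/‖e_2‖) / ln(‖e_2‖/‖e_1‖)
  = ln(2.328e-3/1.181e-2) / ln(1.181e-2/3.528e-2)
  = ln(0.197121) / ln(0.334751)
  = -1.623938 / -1.094368 ≈ 1.483905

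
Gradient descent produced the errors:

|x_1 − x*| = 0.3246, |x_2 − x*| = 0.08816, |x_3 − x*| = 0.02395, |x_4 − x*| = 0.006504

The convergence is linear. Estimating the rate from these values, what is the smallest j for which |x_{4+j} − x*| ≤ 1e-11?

Rate ρ ≈ |x_4 − x*|/|x_3 − x*| = 0.006504/0.02395 = 0.2716.
After j more steps, |x_{4+j} − x*| ≈ 0.006504·ρ^j; need ρ^j ≤ 1e-11/0.006504 = 1.53752e-09.
j ≥ ln(1.53752e-09)/ln(0.2716) = -20.2931/-1.30342 = 15.569.
So 16 more iterations are needed.

16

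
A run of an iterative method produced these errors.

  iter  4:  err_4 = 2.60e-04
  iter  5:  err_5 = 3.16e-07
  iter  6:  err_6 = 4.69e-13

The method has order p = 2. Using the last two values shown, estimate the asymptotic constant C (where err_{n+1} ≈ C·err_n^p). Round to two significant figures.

C ≈ err_6 / err_5^2
  = 4.69e-13 / (3.16e-07)^2
  = 4.69e-13 / 9.9856e-14 ≈ 4.6968

4.7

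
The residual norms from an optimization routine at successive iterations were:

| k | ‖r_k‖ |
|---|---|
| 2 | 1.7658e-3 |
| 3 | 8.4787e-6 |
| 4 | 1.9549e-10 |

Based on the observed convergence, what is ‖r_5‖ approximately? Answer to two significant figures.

First estimate the order: p ≈ ln(‖r_4‖/‖r_3‖) / ln(‖r_3‖/‖r_2‖) = ln(1.9549e-10/8.4787e-6)/ln(8.4787e-6/1.7658e-3) = ln(2.30566e-05)/ln(0.00480162) ≈ 2.0000.
Then ‖r_5‖ ≈ ‖r_4‖·(‖r_4‖/‖r_3‖)^p = 1.9549e-10·(2.30566e-05)^2.0000 = 1.9549e-10·5.31607e-10 ≈ 1.039e-19.

1.0e-19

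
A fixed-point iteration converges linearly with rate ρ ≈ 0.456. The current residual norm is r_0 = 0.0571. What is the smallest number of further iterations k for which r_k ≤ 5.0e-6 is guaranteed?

After k steps, r_k ≈ 0.0571·0.456^k.
Need 0.456^k ≤ 5.0e-6/0.0571 = 8.75657e-05.
k ≥ ln(8.75657e-05)/ln(0.456) = -9.3431/-0.78526 = 11.898.
Smallest integer k = 12.

12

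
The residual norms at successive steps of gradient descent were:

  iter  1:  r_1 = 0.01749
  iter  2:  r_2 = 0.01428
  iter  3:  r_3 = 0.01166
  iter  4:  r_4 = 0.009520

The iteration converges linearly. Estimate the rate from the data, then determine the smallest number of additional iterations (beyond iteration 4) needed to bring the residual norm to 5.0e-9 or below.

Rate ρ ≈ r_4/r_3 = 0.009520/0.01166 = 0.8165.
After j more steps, r_{4+j} ≈ 0.009520·ρ^j; need ρ^j ≤ 5.0e-9/0.009520 = 5.2521e-07.
j ≥ ln(5.2521e-07)/ln(0.8165) = -14.4595/-0.20273 = 71.324.
So 72 more iterations are needed.

72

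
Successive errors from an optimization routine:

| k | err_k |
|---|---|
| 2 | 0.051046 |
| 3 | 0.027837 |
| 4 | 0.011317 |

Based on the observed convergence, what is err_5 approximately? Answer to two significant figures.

First estimate the order: p ≈ ln(err_4/err_3) / ln(err_3/err_2) = ln(0.011317/0.027837)/ln(0.027837/0.051046) = ln(0.406545)/ln(0.545332) ≈ 1.4844.
Then err_5 ≈ err_4·(err_4/err_3)^p = 0.011317·(0.406545)^1.4844 = 0.011317·0.262882 ≈ 0.002975.

3.0e-3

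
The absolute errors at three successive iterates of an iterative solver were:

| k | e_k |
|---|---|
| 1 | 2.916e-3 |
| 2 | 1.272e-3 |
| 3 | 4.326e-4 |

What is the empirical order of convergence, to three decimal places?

1.300

p ≈ ln(e_3/e_2) / ln(e_2/e_1)
  = ln(4.326e-4/1.272e-3) / ln(1.272e-3/2.916e-3)
  = ln(0.340094) / ln(0.436214)
  = -1.078533 / -0.829622 ≈ 1.300029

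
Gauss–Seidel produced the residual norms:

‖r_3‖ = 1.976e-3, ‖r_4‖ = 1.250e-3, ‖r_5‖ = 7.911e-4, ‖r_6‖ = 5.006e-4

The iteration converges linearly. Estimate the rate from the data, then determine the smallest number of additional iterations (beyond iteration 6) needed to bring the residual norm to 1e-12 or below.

44

Rate ρ ≈ ‖r_6‖/‖r_5‖ = 5.006e-4/7.911e-4 = 0.6328.
After j more steps, ‖r_{6+j}‖ ≈ 5.006e-4·ρ^j; need ρ^j ≤ 1e-12/5.006e-4 = 1.9976e-09.
j ≥ ln(1.9976e-09)/ln(0.6328) = -20.0313/-0.45760 = 43.775.
So 44 more iterations are needed.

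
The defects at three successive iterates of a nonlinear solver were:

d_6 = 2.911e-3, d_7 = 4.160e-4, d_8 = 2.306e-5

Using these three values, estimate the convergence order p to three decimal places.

1.487

p ≈ ln(d_8/d_7) / ln(d_7/d_6)
  = ln(2.306e-5/4.160e-4) / ln(4.160e-4/2.911e-3)
  = ln(0.0554327) / ln(0.142906)
  = -2.892586 / -1.945568 ≈ 1.486757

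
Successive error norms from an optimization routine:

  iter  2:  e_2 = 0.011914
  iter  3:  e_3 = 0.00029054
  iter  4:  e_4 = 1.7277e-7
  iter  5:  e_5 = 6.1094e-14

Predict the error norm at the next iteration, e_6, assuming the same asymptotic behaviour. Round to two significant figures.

7.6e-27

First estimate the order: p ≈ ln(e_5/e_4) / ln(e_4/e_3) = ln(6.1094e-14/1.7277e-7)/ln(1.7277e-7/0.00029054) = ln(3.53615e-07)/ln(0.000594651) ≈ 2.0000.
Then e_6 ≈ e_5·(e_5/e_4)^p = 6.1094e-14·(3.53615e-07)^2.0000 = 6.1094e-14·1.25044e-13 ≈ 7.639e-27.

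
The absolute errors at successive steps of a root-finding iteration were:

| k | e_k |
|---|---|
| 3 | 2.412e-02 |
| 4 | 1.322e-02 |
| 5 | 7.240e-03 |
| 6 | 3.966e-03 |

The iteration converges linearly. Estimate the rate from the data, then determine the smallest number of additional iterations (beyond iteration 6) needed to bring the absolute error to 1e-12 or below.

Rate ρ ≈ e_6/e_5 = 3.966e-03/7.240e-03 = 0.5478.
After j more steps, e_{6+j} ≈ 3.966e-03·ρ^j; need ρ^j ≤ 1e-12/3.966e-03 = 2.52143e-10.
j ≥ ln(2.52143e-10)/ln(0.5478) = -22.1010/-0.60185 = 36.722.
So 37 more iterations are needed.

37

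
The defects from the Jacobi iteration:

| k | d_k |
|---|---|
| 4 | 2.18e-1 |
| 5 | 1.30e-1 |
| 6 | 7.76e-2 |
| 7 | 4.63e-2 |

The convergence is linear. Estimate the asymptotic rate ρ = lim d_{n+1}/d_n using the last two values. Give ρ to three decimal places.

0.597

ρ ≈ d_7/d_6 = 4.63e-2/7.76e-2 = 0.59665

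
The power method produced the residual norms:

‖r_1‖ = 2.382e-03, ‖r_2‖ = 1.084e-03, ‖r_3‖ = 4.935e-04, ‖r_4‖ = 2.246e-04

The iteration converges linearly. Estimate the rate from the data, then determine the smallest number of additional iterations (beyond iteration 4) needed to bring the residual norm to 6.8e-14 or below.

Rate ρ ≈ ‖r_4‖/‖r_3‖ = 2.246e-04/4.935e-04 = 0.4551.
After j more steps, ‖r_{4+j}‖ ≈ 2.246e-04·ρ^j; need ρ^j ≤ 6.8e-14/2.246e-04 = 3.0276e-10.
j ≥ ln(3.0276e-10)/ln(0.4551) = -21.9181/-0.78724 = 27.842.
So 28 more iterations are needed.

28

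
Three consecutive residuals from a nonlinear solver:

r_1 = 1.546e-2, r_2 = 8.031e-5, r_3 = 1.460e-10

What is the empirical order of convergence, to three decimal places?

2.513

p ≈ ln(r_3/r_2) / ln(r_2/r_1)
  = ln(1.460e-10/8.031e-5) / ln(8.031e-5/1.546e-2)
  = ln(1.81796e-06) / ln(0.0051947)
  = -13.217796 / -5.260116 ≈ 2.512834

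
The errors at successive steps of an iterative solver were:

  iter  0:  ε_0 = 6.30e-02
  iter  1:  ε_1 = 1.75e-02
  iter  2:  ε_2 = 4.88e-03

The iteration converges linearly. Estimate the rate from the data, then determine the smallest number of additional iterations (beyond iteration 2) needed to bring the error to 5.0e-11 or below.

15

Rate ρ ≈ ε_2/ε_1 = 4.88e-03/1.75e-02 = 0.2789.
After j more steps, ε_{2+j} ≈ 4.88e-03·ρ^j; need ρ^j ≤ 5.0e-11/4.88e-03 = 1.02459e-08.
j ≥ ln(1.02459e-08)/ln(0.2789) = -18.3964/-1.27690 = 14.407.
So 15 more iterations are needed.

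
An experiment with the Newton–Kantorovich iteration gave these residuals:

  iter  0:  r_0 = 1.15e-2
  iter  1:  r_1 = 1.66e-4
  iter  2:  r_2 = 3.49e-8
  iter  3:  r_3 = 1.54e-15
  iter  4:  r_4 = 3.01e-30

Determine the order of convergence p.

2

Consecutive ratios: r_4/r_3 = 3.01e-30/1.54e-15 = 1.95455e-15, r_3/r_2 = 1.54e-15/3.49e-8 = 4.41261e-08.
p ≈ ln(1.95455e-15)/ln(4.41261e-08) = -33.8686/-16.9362 ≈ 2.00.
So the convergence is quadratic (order 2).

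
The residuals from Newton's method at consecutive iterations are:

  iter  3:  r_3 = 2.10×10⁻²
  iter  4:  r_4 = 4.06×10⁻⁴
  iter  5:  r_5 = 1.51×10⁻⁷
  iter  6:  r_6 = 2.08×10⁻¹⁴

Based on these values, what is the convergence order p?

Consecutive ratios: r_6/r_5 = 2.08×10⁻¹⁴/1.51×10⁻⁷ = 1.37748e-07, r_5/r_4 = 1.51×10⁻⁷/4.06×10⁻⁴ = 0.000371921.
p ≈ ln(1.37748e-07)/ln(0.000371921) = -15.7978/-7.8968 ≈ 2.00.
So the convergence is quadratic (order 2).

2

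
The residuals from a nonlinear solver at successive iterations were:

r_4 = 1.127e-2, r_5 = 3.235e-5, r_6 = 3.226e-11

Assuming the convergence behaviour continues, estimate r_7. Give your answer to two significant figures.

2.2e-25

First estimate the order: p ≈ ln(r_6/r_5) / ln(r_5/r_4) = ln(3.226e-11/3.235e-5)/ln(3.235e-5/1.127e-2) = ln(9.97218e-07)/ln(0.00287045) ≈ 2.3608.
Then r_7 ≈ r_6·(r_6/r_5)^p = 3.226e-11·(9.97218e-07)^2.3608 = 3.226e-11·6.79741e-15 ≈ 2.193e-25.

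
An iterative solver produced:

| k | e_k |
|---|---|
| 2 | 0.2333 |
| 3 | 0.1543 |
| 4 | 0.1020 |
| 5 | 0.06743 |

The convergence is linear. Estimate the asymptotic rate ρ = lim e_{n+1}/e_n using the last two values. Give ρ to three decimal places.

ρ ≈ e_5/e_4 = 0.06743/0.1020 = 0.66108

0.661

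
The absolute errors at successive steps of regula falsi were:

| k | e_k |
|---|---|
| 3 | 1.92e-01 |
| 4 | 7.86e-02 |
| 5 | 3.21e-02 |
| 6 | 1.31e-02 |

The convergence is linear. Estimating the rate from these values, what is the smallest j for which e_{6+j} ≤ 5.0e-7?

12

Rate ρ ≈ e_6/e_5 = 1.31e-02/3.21e-02 = 0.4081.
After j more steps, e_{6+j} ≈ 1.31e-02·ρ^j; need ρ^j ≤ 5.0e-7/1.31e-02 = 3.81679e-05.
j ≥ ln(3.81679e-05)/ln(0.4081) = -10.1735/-0.89624 = 11.351.
So 12 more iterations are needed.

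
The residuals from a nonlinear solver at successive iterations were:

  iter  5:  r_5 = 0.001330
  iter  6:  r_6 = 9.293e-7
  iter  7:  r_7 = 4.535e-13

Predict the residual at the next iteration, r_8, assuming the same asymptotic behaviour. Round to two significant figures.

1.1e-25

First estimate the order: p ≈ ln(r_7/r_6) / ln(r_6/r_5) = ln(4.535e-13/9.293e-7)/ln(9.293e-7/0.001330) = ln(4.88002e-07)/ln(0.000698722) ≈ 2.0001.
Then r_8 ≈ r_7·(r_7/r_6)^p = 4.535e-13·(4.88002e-07)^2.0001 = 4.535e-13·2.378e-13 ≈ 1.078e-25.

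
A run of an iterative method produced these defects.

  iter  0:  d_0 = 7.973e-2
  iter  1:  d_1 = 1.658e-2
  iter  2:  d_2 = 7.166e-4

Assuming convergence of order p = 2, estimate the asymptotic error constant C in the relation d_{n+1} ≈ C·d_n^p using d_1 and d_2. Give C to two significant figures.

C ≈ d_2 / d_1^2
  = 7.166e-4 / (1.658e-2)^2
  = 7.166e-4 / 0.000274896 ≈ 2.6068

2.6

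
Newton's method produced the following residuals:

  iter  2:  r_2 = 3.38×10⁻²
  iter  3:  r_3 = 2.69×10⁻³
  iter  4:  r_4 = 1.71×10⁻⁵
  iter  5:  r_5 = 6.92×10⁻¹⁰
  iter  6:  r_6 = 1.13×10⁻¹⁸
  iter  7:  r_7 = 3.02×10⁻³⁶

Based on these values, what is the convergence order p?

Consecutive ratios: r_7/r_6 = 3.02×10⁻³⁶/1.13×10⁻¹⁸ = 2.67257e-18, r_6/r_5 = 1.13×10⁻¹⁸/6.92×10⁻¹⁰ = 1.63295e-09.
p ≈ ln(2.67257e-18)/ln(1.63295e-09) = -40.4635/-20.2329 ≈ 2.00.
So the convergence is quadratic (order 2).

2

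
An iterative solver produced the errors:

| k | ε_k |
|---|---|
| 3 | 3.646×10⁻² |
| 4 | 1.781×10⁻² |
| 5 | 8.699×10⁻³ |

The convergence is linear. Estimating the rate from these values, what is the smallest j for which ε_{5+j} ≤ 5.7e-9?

Rate ρ ≈ ε_5/ε_4 = 8.699×10⁻³/1.781×10⁻² = 0.4884.
After j more steps, ε_{5+j} ≈ 8.699×10⁻³·ρ^j; need ρ^j ≤ 5.7e-9/8.699×10⁻³ = 6.55248e-07.
j ≥ ln(6.55248e-07)/ln(0.4884) = -14.2383/-0.71662 = 19.869.
So 20 more iterations are needed.

20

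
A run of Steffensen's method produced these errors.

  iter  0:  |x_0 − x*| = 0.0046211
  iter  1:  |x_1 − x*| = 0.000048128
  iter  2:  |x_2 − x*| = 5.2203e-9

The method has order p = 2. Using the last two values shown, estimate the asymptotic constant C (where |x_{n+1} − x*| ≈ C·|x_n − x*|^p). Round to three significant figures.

2.25

C ≈ |x_2 − x*| / |x_1 − x*|^2
  = 5.2203e-9 / (0.000048128)^2
  = 5.2203e-9 / 2.3163e-09 ≈ 2.2537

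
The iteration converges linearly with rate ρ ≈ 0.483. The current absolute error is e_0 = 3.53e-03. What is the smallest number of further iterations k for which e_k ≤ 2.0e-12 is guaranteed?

30

After k steps, e_k ≈ 3.53e-03·0.483^k.
Need 0.483^k ≤ 2.0e-12/3.53e-03 = 5.66572e-10.
k ≥ ln(5.66572e-10)/ln(0.483) = -21.2914/-0.72774 = 29.257.
Smallest integer k = 30.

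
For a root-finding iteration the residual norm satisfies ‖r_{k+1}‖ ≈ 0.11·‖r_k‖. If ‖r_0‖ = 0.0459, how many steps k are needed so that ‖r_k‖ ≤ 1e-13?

13

After k steps, ‖r_k‖ ≈ 0.0459·0.11^k.
Need 0.11^k ≤ 1e-13/0.0459 = 2.17865e-12.
k ≥ ln(2.17865e-12)/ln(0.11) = -26.8523/-2.20727 = 12.165.
Smallest integer k = 13.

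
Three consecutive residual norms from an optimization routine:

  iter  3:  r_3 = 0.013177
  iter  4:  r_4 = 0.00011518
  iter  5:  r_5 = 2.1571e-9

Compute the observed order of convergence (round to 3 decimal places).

p ≈ ln(r_5/r_4) / ln(r_4/r_3)
  = ln(2.1571e-9/0.00011518) / ln(0.00011518/0.013177)
  = ln(1.87281e-05) / ln(0.00874099)
  = -10.885485 / -4.739732 ≈ 2.296646

2.297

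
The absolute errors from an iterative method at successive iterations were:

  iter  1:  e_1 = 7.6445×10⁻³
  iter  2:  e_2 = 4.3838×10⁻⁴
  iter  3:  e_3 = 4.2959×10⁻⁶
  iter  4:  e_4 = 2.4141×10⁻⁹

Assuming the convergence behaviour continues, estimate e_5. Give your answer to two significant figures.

1.3e-14

First estimate the order: p ≈ ln(e_4/e_3) / ln(e_3/e_2) = ln(2.4141×10⁻⁹/4.2959×10⁻⁶)/ln(4.2959×10⁻⁶/4.3838×10⁻⁴) = ln(0.000561954)/ln(0.00979949) ≈ 1.6180.
Then e_5 ≈ e_4·(e_4/e_3)^p = 2.4141×10⁻⁹·(0.000561954)^1.6180 = 2.4141×10⁻⁹·5.50828e-06 ≈ 1.33e-14.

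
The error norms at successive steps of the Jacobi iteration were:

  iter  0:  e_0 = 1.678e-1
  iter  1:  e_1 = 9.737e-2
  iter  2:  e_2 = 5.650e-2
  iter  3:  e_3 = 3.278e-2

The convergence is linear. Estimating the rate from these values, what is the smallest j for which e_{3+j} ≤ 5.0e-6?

Rate ρ ≈ e_3/e_2 = 3.278e-2/5.650e-2 = 0.5802.
After j more steps, e_{3+j} ≈ 3.278e-2·ρ^j; need ρ^j ≤ 5.0e-6/3.278e-2 = 0.000152532.
j ≥ ln(0.000152532)/ln(0.5802) = -8.7881/-0.54438 = 16.143.
So 17 more iterations are needed.

17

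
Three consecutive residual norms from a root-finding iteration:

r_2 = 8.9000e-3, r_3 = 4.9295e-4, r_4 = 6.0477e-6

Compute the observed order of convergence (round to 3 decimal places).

p ≈ ln(r_4/r_3) / ln(r_3/r_2)
  = ln(6.0477e-6/4.9295e-4) / ln(4.9295e-4/8.9000e-3)
  = ln(0.0122684) / ln(0.0553876)
  = -4.400728 / -2.893400 ≈ 1.520954

1.521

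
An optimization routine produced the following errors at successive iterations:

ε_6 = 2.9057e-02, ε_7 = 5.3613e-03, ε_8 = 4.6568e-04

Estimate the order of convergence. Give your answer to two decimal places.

p ≈ ln(ε_8/ε_7) / ln(ε_7/ε_6)
  = ln(4.6568e-04/5.3613e-03) / ln(5.3613e-03/2.9057e-02)
  = ln(0.0868595) / ln(0.18451)
  = -2.44346 / -1.69005 ≈ 1.44579

1.45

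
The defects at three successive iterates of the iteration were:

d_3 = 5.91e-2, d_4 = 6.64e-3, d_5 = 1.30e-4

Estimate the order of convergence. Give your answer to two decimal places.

p ≈ ln(d_5/d_4) / ln(d_4/d_3)
  = ln(1.30e-4/6.64e-3) / ln(6.64e-3/5.91e-2)
  = ln(0.0195783) / ln(0.112352)
  = -3.93333 / -2.18612 ≈ 1.79923

1.80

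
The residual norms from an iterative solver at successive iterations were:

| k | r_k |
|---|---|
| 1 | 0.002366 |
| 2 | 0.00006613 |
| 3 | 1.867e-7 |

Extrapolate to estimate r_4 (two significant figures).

1.2e-11

First estimate the order: p ≈ ln(r_3/r_2) / ln(r_2/r_1) = ln(1.867e-7/0.00006613)/ln(0.00006613/0.002366) = ln(0.00282323)/ln(0.0279501) ≈ 1.6409.
Then r_4 ≈ r_3·(r_3/r_2)^p = 1.867e-7·(0.00282323)^1.6409 = 1.867e-7·6.56039e-05 ≈ 1.225e-11.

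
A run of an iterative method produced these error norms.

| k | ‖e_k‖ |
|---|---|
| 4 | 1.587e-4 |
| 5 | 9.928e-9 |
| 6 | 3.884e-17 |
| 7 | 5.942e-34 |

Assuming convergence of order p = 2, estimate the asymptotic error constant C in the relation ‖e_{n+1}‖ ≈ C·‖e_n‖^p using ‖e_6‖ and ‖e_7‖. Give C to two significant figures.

C ≈ ‖e_7‖ / ‖e_6‖^2
  = 5.942e-34 / (3.884e-17)^2
  = 5.942e-34 / 1.50855e-33 ≈ 0.39389

0.39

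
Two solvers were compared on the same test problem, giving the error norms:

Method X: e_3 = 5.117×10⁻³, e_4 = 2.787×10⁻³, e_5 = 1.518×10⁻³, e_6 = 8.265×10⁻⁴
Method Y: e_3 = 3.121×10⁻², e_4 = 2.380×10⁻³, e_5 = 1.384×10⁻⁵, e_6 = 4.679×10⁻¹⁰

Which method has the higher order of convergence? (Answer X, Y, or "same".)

Method X: p ≈ ln(8.265×10⁻⁴/1.518×10⁻³)/ln(1.518×10⁻³/2.787×10⁻³) ≈ 1.00.
Method Y: p ≈ ln(4.679×10⁻¹⁰/1.384×10⁻⁵)/ln(1.384×10⁻⁵/2.380×10⁻³) ≈ 2.00.
Method Y has the higher order (≈2.0 vs ≈1.0).

Y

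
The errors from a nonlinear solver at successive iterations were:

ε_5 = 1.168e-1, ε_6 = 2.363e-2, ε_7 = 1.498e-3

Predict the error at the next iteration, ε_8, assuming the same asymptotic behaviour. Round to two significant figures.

First estimate the order: p ≈ ln(ε_7/ε_6) / ln(ε_6/ε_5) = ln(1.498e-3/2.363e-2)/ln(2.363e-2/1.168e-1) = ln(0.063394)/ln(0.202312) ≈ 1.7262.
Then ε_8 ≈ ε_7·(ε_7/ε_6)^p = 1.498e-3·(0.063394)^1.7262 = 1.498e-3·0.00855255 ≈ 1.281e-05.

1.3e-5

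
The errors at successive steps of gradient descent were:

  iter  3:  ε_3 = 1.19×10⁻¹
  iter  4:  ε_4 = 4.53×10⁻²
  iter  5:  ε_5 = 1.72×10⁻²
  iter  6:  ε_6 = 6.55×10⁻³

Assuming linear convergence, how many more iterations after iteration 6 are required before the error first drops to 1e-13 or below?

26

Rate ρ ≈ ε_6/ε_5 = 6.55×10⁻³/1.72×10⁻² = 0.3808.
After j more steps, ε_{6+j} ≈ 6.55×10⁻³·ρ^j; need ρ^j ≤ 1e-13/6.55×10⁻³ = 1.52672e-11.
j ≥ ln(1.52672e-11)/ln(0.3808) = -24.9053/-0.96548 = 25.796.
So 26 more iterations are needed.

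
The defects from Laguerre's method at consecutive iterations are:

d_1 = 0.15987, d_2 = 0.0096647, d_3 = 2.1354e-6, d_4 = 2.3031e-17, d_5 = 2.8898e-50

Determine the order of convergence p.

Consecutive ratios: d_5/d_4 = 2.8898e-50/2.3031e-17 = 1.25474e-33, d_4/d_3 = 2.3031e-17/2.1354e-6 = 1.07853e-11.
p ≈ ln(1.25474e-33)/ln(1.07853e-11) = -75.7584/-25.2528 ≈ 3.00.
So the convergence is cubic (order 3).

3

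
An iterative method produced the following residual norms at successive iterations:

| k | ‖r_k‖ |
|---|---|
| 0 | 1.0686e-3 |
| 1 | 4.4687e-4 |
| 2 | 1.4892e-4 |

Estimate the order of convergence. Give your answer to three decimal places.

1.260

p ≈ ln(‖r_2‖/‖r_1‖) / ln(‖r_1‖/‖r_0‖)
  = ln(1.4892e-4/4.4687e-4) / ln(4.4687e-4/1.0686e-3)
  = ln(0.333251) / ln(0.418183)
  = -1.098859 / -0.871836 ≈ 1.260396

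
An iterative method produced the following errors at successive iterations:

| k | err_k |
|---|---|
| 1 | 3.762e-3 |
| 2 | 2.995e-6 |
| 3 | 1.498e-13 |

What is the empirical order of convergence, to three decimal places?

2.356

p ≈ ln(err_3/err_2) / ln(err_2/err_1)
  = ln(1.498e-13/2.995e-6) / ln(2.995e-6/3.762e-3)
  = ln(5.00167e-08) / ln(0.000796119)
  = -16.810909 / -7.135762 ≈ 2.355867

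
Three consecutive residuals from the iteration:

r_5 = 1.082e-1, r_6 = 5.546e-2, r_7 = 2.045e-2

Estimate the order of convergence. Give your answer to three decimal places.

p ≈ ln(r_7/r_6) / ln(r_6/r_5)
  = ln(2.045e-2/5.546e-2) / ln(5.546e-2/1.082e-1)
  = ln(0.368734) / ln(0.512569)
  = -0.997680 / -0.668320 ≈ 1.492818

1.493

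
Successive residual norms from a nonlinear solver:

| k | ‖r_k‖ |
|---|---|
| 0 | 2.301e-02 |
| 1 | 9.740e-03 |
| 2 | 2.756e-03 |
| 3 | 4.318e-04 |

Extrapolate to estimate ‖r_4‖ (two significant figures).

First estimate the order: p ≈ ln(‖r_3‖/‖r_2‖) / ln(‖r_2‖/‖r_1‖) = ln(4.318e-04/2.756e-03)/ln(2.756e-03/9.740e-03) = ln(0.156676)/ln(0.282957) ≈ 1.4682.
Then ‖r_4‖ ≈ ‖r_3‖·(‖r_3‖/‖r_2‖)^p = 4.318e-04·(0.156676)^1.4682 = 4.318e-04·0.0657813 ≈ 2.84e-05.

2.8e-5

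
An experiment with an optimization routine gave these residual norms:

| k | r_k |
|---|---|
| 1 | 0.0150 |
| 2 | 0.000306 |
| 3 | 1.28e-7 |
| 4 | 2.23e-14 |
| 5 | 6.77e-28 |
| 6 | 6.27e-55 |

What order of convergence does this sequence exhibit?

Consecutive ratios: r_6/r_5 = 6.27e-55/6.77e-28 = 9.26145e-28, r_5/r_4 = 6.77e-28/2.23e-14 = 3.03587e-14.
p ≈ ln(9.26145e-28)/ln(3.03587e-14) = -62.2465/-31.1257 ≈ 2.00.
So the convergence is quadratic (order 2).

2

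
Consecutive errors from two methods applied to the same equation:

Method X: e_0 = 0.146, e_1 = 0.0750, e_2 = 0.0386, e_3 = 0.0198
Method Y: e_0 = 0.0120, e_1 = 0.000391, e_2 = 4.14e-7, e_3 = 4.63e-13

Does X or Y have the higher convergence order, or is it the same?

Y

Method X: p ≈ ln(0.0198/0.0386)/ln(0.0386/0.0750) ≈ 1.01.
Method Y: p ≈ ln(4.63e-13/4.14e-7)/ln(4.14e-7/0.000391) ≈ 2.00.
Method Y has the higher order (≈2.0 vs ≈1.0).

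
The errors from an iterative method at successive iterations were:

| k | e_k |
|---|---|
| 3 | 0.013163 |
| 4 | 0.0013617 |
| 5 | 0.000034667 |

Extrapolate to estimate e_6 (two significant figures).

9.1e-8

First estimate the order: p ≈ ln(e_5/e_4) / ln(e_4/e_3) = ln(0.000034667/0.0013617)/ln(0.0013617/0.013163) = ln(0.0254586)/ln(0.103449) ≈ 1.6180.
Then e_6 ≈ e_5·(e_5/e_4)^p = 0.000034667·(0.0254586)^1.6180 = 0.000034667·0.00263415 ≈ 9.132e-08.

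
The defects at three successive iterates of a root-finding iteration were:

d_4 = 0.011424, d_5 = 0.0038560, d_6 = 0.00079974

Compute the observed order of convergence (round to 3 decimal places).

1.448

p ≈ ln(d_6/d_5) / ln(d_5/d_4)
  = ln(0.00079974/0.0038560) / ln(0.0038560/0.011424)
  = ln(0.207401) / ln(0.337535)
  = -1.573101 / -1.086086 ≈ 1.448413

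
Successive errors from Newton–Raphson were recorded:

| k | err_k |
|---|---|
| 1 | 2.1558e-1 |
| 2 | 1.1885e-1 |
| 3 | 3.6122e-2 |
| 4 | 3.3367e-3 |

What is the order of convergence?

2

Consecutive ratios: err_4/err_3 = 3.3367e-3/3.6122e-2 = 0.0923731, err_3/err_2 = 3.6122e-2/1.1885e-1 = 0.303929.
p ≈ ln(0.0923731)/ln(0.303929) = -2.3819/-1.1910 ≈ 2.00.
So the convergence is quadratic (order 2).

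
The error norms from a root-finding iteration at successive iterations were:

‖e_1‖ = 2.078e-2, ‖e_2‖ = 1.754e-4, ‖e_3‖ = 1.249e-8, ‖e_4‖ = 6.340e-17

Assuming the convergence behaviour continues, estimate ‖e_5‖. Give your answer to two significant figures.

First estimate the order: p ≈ ln(‖e_4‖/‖e_3‖) / ln(‖e_3‖/‖e_2‖) = ln(6.340e-17/1.249e-8)/ln(1.249e-8/1.754e-4) = ln(5.07606e-09)/ln(7.12087e-05) ≈ 1.9999.
Then ‖e_5‖ ≈ ‖e_4‖·(‖e_4‖/‖e_3‖)^p = 6.340e-17·(5.07606e-09)^1.9999 = 6.340e-17·2.58156e-17 ≈ 1.637e-33.

1.6e-33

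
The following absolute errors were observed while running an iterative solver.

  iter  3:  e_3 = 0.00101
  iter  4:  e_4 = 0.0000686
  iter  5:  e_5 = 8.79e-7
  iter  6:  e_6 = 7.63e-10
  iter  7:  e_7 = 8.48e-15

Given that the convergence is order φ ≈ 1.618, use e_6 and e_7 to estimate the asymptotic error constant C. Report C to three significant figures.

C ≈ e_7 / e_6^1.618
  = 8.48e-15 / (7.63e-10)^1.618
  = 8.48e-15 / 1.7698e-15 ≈ 4.7915

4.79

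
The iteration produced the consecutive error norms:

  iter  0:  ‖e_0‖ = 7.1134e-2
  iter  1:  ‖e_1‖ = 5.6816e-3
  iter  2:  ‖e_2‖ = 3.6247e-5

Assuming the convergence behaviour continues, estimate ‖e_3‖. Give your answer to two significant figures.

First estimate the order: p ≈ ln(‖e_2‖/‖e_1‖) / ln(‖e_1‖/‖e_0‖) = ln(3.6247e-5/5.6816e-3)/ln(5.6816e-3/7.1134e-2) = ln(0.00637972)/ln(0.0798718) ≈ 2.0000.
Then ‖e_3‖ ≈ ‖e_2‖·(‖e_2‖/‖e_1‖)^p = 3.6247e-5·(0.00637972)^2.0000 = 3.6247e-5·4.07008e-05 ≈ 1.475e-09.

1.5e-9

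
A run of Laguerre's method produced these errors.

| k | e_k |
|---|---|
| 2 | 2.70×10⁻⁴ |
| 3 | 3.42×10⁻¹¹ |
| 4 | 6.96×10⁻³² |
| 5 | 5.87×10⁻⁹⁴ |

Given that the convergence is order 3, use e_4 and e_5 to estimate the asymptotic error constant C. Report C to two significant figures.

1.7

C ≈ e_5 / e_4^3
  = 5.87×10⁻⁹⁴ / (6.96×10⁻³²)^3
  = 5.87×10⁻⁹⁴ / 3.37154e-94 ≈ 1.741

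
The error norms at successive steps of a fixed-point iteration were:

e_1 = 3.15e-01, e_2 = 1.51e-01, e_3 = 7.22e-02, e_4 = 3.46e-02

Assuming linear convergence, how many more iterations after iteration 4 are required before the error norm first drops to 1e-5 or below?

Rate ρ ≈ e_4/e_3 = 3.46e-02/7.22e-02 = 0.4792.
After j more steps, e_{4+j} ≈ 3.46e-02·ρ^j; need ρ^j ≤ 1e-5/3.46e-02 = 0.000289017.
j ≥ ln(0.000289017)/ln(0.4792) = -8.1490/-0.73564 = 11.077.
So 12 more iterations are needed.

12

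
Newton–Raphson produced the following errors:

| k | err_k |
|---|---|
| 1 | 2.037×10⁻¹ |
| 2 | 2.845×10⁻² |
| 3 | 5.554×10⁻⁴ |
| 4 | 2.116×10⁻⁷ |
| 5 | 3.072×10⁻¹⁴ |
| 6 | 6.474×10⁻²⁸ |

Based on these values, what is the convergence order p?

2

Consecutive ratios: err_6/err_5 = 6.474×10⁻²⁸/3.072×10⁻¹⁴ = 2.10742e-14, err_5/err_4 = 3.072×10⁻¹⁴/2.116×10⁻⁷ = 1.4518e-07.
p ≈ ln(2.10742e-14)/ln(1.4518e-07) = -31.4907/-15.7453 ≈ 2.00.
So the convergence is quadratic (order 2).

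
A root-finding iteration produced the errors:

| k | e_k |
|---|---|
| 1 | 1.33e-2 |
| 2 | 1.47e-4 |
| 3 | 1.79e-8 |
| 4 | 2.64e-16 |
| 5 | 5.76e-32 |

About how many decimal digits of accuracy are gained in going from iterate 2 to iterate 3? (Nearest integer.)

4

Digits gained ≈ log₁₀(e_2/e_3) = log₁₀(1.47e-4/1.79e-8) = log₁₀(8212.29) ≈ 3.914.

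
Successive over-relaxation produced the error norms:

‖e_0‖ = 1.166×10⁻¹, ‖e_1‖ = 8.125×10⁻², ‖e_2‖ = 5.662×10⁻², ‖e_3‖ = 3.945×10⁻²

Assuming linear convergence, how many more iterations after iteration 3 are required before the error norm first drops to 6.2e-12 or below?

Rate ρ ≈ ‖e_3‖/‖e_2‖ = 3.945×10⁻²/5.662×10⁻² = 0.6968.
After j more steps, ‖e_{3+j}‖ ≈ 3.945×10⁻²·ρ^j; need ρ^j ≤ 6.2e-12/3.945×10⁻² = 1.57161e-10.
j ≥ ln(1.57161e-10)/ln(0.6968) = -22.5738/-0.36126 = 62.486.
So 63 more iterations are needed.

63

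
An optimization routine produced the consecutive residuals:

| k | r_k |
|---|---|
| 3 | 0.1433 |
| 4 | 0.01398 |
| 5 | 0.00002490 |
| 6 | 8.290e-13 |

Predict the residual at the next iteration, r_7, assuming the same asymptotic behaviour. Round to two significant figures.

First estimate the order: p ≈ ln(r_6/r_5) / ln(r_5/r_4) = ln(8.290e-13/0.00002490)/ln(0.00002490/0.01398) = ln(3.32932e-08)/ln(0.00178112) ≈ 2.7198.
Then r_7 ≈ r_6·(r_6/r_5)^p = 8.290e-13·(3.32932e-08)^2.7198 = 8.290e-13·4.59518e-21 ≈ 3.809e-33.

3.8e-33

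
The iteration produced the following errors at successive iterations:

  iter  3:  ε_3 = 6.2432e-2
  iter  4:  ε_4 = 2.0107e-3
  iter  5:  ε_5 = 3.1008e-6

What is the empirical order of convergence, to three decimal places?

p ≈ ln(ε_5/ε_4) / ln(ε_4/ε_3)
  = ln(3.1008e-6/2.0107e-3) / ln(2.0107e-3/6.2432e-2)
  = ln(0.00154215) / ln(0.0322062)
  = -6.474578 / -3.435596 ≈ 1.884557

1.885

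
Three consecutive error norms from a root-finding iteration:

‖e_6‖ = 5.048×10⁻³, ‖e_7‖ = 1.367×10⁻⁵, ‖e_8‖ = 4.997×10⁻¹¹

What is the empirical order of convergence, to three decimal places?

2.118

p ≈ ln(‖e_8‖/‖e_7‖) / ln(‖e_7‖/‖e_6‖)
  = ln(4.997×10⁻¹¹/1.367×10⁻⁵) / ln(1.367×10⁻⁵/5.048×10⁻³)
  = ln(3.65545e-06) / ln(0.002708)
  = -12.519291 / -5.911545 ≈ 2.117770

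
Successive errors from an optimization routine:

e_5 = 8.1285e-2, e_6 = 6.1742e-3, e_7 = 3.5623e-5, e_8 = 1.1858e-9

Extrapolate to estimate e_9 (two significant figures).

1.3e-18

First estimate the order: p ≈ ln(e_8/e_7) / ln(e_7/e_6) = ln(1.1858e-9/3.5623e-5)/ln(3.5623e-5/6.1742e-3) = ln(3.32875e-05)/ln(0.00576965) ≈ 2.0000.
Then e_9 ≈ e_8·(e_8/e_7)^p = 1.1858e-9·(3.32875e-05)^2.0000 = 1.1858e-9·1.10806e-09 ≈ 1.314e-18.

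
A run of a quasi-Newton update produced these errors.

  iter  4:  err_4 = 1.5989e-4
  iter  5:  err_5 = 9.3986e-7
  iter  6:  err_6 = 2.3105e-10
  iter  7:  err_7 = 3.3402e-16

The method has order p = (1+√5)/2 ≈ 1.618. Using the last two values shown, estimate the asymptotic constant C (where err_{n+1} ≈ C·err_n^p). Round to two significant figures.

C ≈ err_7 / err_6^1.618
  = 3.3402e-16 / (2.3105e-10)^1.618
  = 3.3402e-16 / 2.56139e-16 ≈ 1.3041

1.3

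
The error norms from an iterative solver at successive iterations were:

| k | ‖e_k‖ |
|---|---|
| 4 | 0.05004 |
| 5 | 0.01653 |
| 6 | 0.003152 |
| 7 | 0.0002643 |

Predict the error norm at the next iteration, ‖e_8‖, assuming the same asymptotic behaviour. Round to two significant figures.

First estimate the order: p ≈ ln(‖e_7‖/‖e_6‖) / ln(‖e_6‖/‖e_5‖) = ln(0.0002643/0.003152)/ln(0.003152/0.01653) = ln(0.0838515)/ln(0.190684) ≈ 1.4958.
Then ‖e_8‖ ≈ ‖e_7‖·(‖e_7‖/‖e_6‖)^p = 0.0002643·(0.0838515)^1.4958 = 0.0002643·0.0245351 ≈ 6.485e-06.

6.5e-6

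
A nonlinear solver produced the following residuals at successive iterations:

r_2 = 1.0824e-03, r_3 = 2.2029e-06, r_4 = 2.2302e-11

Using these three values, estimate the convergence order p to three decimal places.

p ≈ ln(r_4/r_3) / ln(r_3/r_2)
  = ln(2.2302e-11/2.2029e-06) / ln(2.2029e-06/1.0824e-03)
  = ln(1.01239e-05) / ln(0.0020352)
  = -11.500612 / -6.197161 ≈ 1.855787

1.856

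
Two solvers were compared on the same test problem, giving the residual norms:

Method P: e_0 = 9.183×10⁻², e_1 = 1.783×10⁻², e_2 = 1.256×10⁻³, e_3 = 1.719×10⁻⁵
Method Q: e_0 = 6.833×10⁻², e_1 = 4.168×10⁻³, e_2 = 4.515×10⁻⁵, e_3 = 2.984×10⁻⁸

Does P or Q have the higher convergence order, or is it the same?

Method P: p ≈ ln(1.719×10⁻⁵/1.256×10⁻³)/ln(1.256×10⁻³/1.783×10⁻²) ≈ 1.62.
Method Q: p ≈ ln(2.984×10⁻⁸/4.515×10⁻⁵)/ln(4.515×10⁻⁵/4.168×10⁻³) ≈ 1.62.
Both orders ≈ 1.6 — effectively the same.

same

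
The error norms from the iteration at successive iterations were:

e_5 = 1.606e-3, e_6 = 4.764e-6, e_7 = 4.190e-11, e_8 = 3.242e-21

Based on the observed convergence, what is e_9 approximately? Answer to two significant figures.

1.9e-41

First estimate the order: p ≈ ln(e_8/e_7) / ln(e_7/e_6) = ln(3.242e-21/4.190e-11)/ln(4.190e-11/4.764e-6) = ln(7.73747e-11)/ln(8.79513e-06) ≈ 2.0000.
Then e_9 ≈ e_8·(e_8/e_7)^p = 3.242e-21·(7.73747e-11)^2.0000 = 3.242e-21·5.98684e-21 ≈ 1.941e-41.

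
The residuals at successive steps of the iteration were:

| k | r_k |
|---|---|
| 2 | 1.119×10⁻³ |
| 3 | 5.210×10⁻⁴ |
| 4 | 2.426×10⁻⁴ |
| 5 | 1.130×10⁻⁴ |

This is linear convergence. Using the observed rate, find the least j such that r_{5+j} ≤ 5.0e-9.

Rate ρ ≈ r_5/r_4 = 1.130×10⁻⁴/2.426×10⁻⁴ = 0.4658.
After j more steps, r_{5+j} ≈ 1.130×10⁻⁴·ρ^j; need ρ^j ≤ 5.0e-9/1.130×10⁻⁴ = 4.42478e-05.
j ≥ ln(4.42478e-05)/ln(0.4658) = -10.0257/-0.76400 = 13.123.
So 14 more iterations are needed.

14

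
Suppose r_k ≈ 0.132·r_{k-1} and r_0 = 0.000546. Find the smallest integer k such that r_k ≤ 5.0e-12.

After k steps, r_k ≈ 0.000546·0.132^k.
Need 0.132^k ≤ 5.0e-12/0.000546 = 9.15751e-09.
k ≥ ln(9.15751e-09)/ln(0.132) = -18.5087/-2.02495 = 9.140.
Smallest integer k = 10.

10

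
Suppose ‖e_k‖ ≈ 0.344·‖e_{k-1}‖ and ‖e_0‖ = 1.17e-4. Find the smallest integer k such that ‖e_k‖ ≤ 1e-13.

After k steps, ‖e_k‖ ≈ 1.17e-4·0.344^k.
Need 0.344^k ≤ 1e-13/1.17e-4 = 8.54701e-10.
k ≥ ln(8.54701e-10)/ln(0.344) = -20.8803/-1.06711 = 19.567.
Smallest integer k = 20.

20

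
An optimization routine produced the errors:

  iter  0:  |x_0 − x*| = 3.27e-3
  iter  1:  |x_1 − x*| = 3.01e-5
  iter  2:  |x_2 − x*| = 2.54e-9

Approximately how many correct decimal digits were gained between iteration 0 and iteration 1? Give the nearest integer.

Digits gained ≈ log₁₀(|x_0 − x*|/|x_1 − x*|) = log₁₀(3.27e-3/3.01e-5) = log₁₀(108.638) ≈ 2.036.

2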